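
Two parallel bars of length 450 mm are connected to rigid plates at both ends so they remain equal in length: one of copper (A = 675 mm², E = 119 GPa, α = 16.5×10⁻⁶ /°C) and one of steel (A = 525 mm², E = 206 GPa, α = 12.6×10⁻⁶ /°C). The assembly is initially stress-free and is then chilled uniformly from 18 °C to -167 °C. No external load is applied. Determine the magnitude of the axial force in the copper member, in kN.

P ≈ 33.3 kN (tensile in the copper)

Both members must finish at the same length. With the larger α, the copper tends to over-contract; the plates restrain it, putting the copper in tension and the steel in compression. With no external load the two internal forces are equal and opposite, magnitude P.
Setting the final lengths equal and cancelling L: (α₁ − α₂)ΔT = P/(A₁E₁) + P/(A₂E₂).
|α₁ − α₂|·ΔT = 3.9×10⁻⁶ × 185 = 0.0007215.
1/(A₁E₁) + 1/(A₂E₂) = 1/(675×119×10³) + 1/(525×206×10³) = 2.17×10⁻⁸ N⁻¹.
P = 0.0007215 / 2.17×10⁻⁸ = 33260 N = 33.26 kN.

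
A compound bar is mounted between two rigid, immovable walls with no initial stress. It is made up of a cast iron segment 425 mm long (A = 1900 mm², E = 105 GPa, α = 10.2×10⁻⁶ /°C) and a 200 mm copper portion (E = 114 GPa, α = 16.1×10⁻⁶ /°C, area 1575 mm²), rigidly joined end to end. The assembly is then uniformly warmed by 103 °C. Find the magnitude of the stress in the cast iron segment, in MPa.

σ ≈ 126 MPa (compressive)

Free thermal expansion of the whole bar: Σ αᵢΔT Lᵢ = 10.2×10⁻⁶×103×425 + 16.1×10⁻⁶×103×200 = 0.7782 mm.
The walls prevent any net length change, so an axial force P (same in every segment) develops. Compatibility: P · Σ Lᵢ/(AᵢEᵢ) = δ_free.
Σ Lᵢ/(AᵢEᵢ) = 425/(1900×105×10³) + 200/(1575×114×10³) = 3.244×10⁻⁶ mm/N.
So P = 0.7782 / 3.244×10⁻⁶ = 239.9 kN, compressive.
σ_{cast iron} = P / A = 239900 / 1900 = 126.2 MPa.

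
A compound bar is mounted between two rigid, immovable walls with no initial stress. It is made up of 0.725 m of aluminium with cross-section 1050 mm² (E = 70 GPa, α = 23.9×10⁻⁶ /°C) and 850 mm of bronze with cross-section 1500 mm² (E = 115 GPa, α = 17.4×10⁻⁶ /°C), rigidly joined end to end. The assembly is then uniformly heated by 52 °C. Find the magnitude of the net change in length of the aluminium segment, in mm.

|ΔL| ≈ 0.213 mm

Free thermal expansion of the whole bar: Σ αᵢΔT Lᵢ = 23.9×10⁻⁶×52×725 + 17.4×10⁻⁶×52×850 = 1.67 mm.
The rigid supports impose zero overall length change; the single axial force P common to all segments must satisfy P Σ Lᵢ/(AᵢEᵢ) = δ_free.
The series flexibility is Σ Lᵢ/(AᵢEᵢ) = 725/(1050×70×10³) + 850/(1500×115×10³) = 1.479×10⁻⁵ mm/N.
P = 1.67 / 1.479×10⁻⁵ = 112900 N = 112.9 kN, compressive.
For the aluminium segment, free thermal change = 23.9×10⁻⁶×52×725 = 0.901 mm and elastic change from P = 112900×725/(1050×70×10³) = 1.114 mm; these oppose, so the net change is 0.213 mm (segment shortens).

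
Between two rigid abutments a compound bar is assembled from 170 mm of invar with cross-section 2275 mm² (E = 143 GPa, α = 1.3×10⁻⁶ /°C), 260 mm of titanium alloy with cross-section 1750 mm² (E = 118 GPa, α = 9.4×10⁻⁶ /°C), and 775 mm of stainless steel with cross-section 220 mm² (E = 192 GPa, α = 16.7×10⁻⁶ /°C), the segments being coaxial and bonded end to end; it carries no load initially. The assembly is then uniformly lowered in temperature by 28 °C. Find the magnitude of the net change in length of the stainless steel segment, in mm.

If the supports were absent, the total length change would be Σ αᵢΔT Lᵢ = 1.3×10⁻⁶×28×170 + 9.4×10⁻⁶×28×260 + 16.7×10⁻⁶×28×775 = 0.437 mm.
Since the ends are fixed, an axial force P builds up, equal in every segment, with P · Σ Lᵢ/(AᵢEᵢ) = δ_free.
Σ Lᵢ/(AᵢEᵢ) = 170/(2275×143×10³) + 260/(1750×118×10³) + 775/(220×192×10³) = 2.013×10⁻⁵ mm/N.
So P = 0.437 / 2.013×10⁻⁵ = 21.71 kN, tensile.
For the stainless steel segment, free thermal change = 16.7×10⁻⁶×28×775 = 0.3624 mm and elastic change from P = 21710×775/(220×192×10³) = 0.3983 mm; these oppose, so the net change is 0.0359 mm (segment lengthens).

|ΔL| ≈ 0.0359 mm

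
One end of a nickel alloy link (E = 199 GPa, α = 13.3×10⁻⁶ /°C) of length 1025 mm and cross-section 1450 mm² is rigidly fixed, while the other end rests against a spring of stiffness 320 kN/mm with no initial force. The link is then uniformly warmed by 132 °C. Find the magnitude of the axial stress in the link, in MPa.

If the spring were absent the link would lengthen by αΔT L = 13.3×10⁻⁶ × 132 × 1025 = 1.799 mm.
With a force P in the spring, the elastic change of the link is PL/(AE) and that of the spring is P/k; compatibility requires their sum to equal δ_free.
P [ L/(AE) + 1/k ] = δ_free → P [ 1025/(1450×199×10³) + 1/(320×10³) ] = 1.799.
P = 1.799 / 6.677×10⁻⁶ = 269500 N.
σ = P/A = 269500/1450 = 185.9 MPa.

σ ≈ 186 MPa (compressive)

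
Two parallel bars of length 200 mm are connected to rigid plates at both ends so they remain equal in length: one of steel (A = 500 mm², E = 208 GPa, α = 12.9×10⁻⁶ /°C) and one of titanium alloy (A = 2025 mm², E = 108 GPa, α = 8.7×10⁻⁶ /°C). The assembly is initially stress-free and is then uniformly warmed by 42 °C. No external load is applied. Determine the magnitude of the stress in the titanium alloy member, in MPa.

Both members must finish at the same length. With the larger α, the steel tends to over-expand; the plates restrain it, putting the steel in compression and the titanium alloy in tension. With no external load the two internal forces are equal and opposite, magnitude P.
Setting the final lengths equal and cancelling L: (α₁ − α₂)ΔT = P/(A₁E₁) + P/(A₂E₂).
|α₁ − α₂|·ΔT = 4.2×10⁻⁶ × 42 = 0.0001764.
1/(A₁E₁) + 1/(A₂E₂) = 1/(500×208×10³) + 1/(2025×108×10³) = 1.419×10⁻⁸ N⁻¹.
So P = 0.0001764 / 1.419×10⁻⁸ = 12.43 kN.
σ_{titanium alloy} = P/A₂ = 12430/2025 = 6.14 MPa, tensile.

σ ≈ 6.14 MPa (tensile)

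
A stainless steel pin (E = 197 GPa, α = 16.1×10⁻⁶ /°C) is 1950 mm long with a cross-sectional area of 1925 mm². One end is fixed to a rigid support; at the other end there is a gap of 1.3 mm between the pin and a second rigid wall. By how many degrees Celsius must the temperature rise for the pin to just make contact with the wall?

ΔT ≈ 41.4 °C

The gap closes when αΔT L = 1.3 mm, since the pin is still unstressed at that instant.
ΔT = 1.3 / (16.1×10⁻⁶ × 1950) = 41.41 °C.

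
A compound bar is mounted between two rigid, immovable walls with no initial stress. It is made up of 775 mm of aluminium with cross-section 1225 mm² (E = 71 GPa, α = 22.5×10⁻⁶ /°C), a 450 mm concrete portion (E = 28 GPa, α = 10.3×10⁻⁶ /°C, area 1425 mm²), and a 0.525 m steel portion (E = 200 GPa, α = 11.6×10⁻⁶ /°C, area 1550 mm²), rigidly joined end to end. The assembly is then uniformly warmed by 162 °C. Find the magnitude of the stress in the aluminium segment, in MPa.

σ ≈ 170 MPa (compressive)

If the supports were absent, the total length change would be Σ αᵢΔT Lᵢ = 22.5×10⁻⁶×162×775 + 10.3×10⁻⁶×162×450 + 11.6×10⁻⁶×162×525 = 4.562 mm.
Since the ends are fixed, an axial force P builds up, equal in every segment, with P · Σ Lᵢ/(AᵢEᵢ) = δ_free.
Σ Lᵢ/(AᵢEᵢ) = 775/(1225×71×10³) + 450/(1425×28×10³) + 525/(1550×200×10³) = 2.188×10⁻⁵ mm/N.
So P = 4.562 / 2.188×10⁻⁵ = 208.5 kN, compressive.
σ_{aluminium} = P / A = 208500 / 1225 = 170.2 MPa.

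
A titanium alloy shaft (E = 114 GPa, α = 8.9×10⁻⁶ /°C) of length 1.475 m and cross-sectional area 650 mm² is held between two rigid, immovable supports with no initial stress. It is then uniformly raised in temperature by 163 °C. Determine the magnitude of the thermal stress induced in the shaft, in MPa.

σ ≈ 165 MPa (compressive)

The supports are rigid, so the total axial strain is zero. The restrained thermal strain is ε = αΔT = 8.9×10⁻⁶ × 163 = 1450.7×10⁻⁶.
Hence σ = E·αΔT = 114×10³ × 1450.7×10⁻⁶ = 165.4 MPa, compressive.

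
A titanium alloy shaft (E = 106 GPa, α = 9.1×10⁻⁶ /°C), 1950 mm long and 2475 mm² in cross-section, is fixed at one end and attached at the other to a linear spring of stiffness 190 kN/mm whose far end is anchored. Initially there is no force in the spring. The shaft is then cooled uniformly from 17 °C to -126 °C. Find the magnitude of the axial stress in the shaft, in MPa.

Free thermal contraction: δ_free = αΔT L = 9.1×10⁻⁶ × 143 × 1950 = 2.538 mm.
Let P be the tensile force in the spring. The shaft extends elastically by PL/(AE) and the spring stretches by P/k; together these equal δ_free.
So P = δ_free / [L/(AE) + 1/k] = 2.538 / [ 1950/(2475×106×10³) + 1/(190×10³) ].
P = 2.538 / 1.27×10⁻⁵ = 199900 N.
σ = P/A = 199900/2475 = 80.76 MPa.

σ ≈ 80.8 MPa (tensile)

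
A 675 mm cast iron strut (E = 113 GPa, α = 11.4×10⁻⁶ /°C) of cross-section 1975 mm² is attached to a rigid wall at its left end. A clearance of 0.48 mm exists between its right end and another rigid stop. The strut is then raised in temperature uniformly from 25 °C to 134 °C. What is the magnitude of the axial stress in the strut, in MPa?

σ ≈ 60.1 MPa (compressive)

If the wall were absent the strut would grow by αΔT L = 11.4×10⁻⁶ × 109 × 675 = 0.8388 mm.
This exceeds the 0.48 mm gap, so the wall pushes back. The portion of expansion that must be recovered elastically is δ_free − gap = 0.8388 − 0.48 = 0.3588 mm.
So σ = E(δ_free − g)/L = 113×10³ × 0.3588/675 = 60.06 MPa.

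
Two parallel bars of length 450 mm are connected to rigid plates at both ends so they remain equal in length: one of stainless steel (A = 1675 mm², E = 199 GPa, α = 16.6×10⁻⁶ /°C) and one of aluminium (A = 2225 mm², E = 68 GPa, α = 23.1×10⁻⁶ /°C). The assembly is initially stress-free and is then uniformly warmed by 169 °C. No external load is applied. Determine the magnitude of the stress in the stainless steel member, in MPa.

σ ≈ 68.2 MPa (tensile)

The aluminium has the larger α, so on heating it would change length more than the stainless steel if both were free. The rigid plates force a common final length, so the aluminium is put into compression and the stainless steel into tension, with equal and opposite forces P (no external load).
Setting the final lengths equal and cancelling L: (α₁ − α₂)ΔT = P/(A₁E₁) + P/(A₂E₂).
|α₁ − α₂|·ΔT = 6.5×10⁻⁶ × 169 = 0.001098.
1/(A₁E₁) + 1/(A₂E₂) = 1/(1675×199×10³) + 1/(2225×68×10³) = 9.609×10⁻⁹ N⁻¹.
So P = 0.001098 / 9.609×10⁻⁹ = 114.3 kN.
σ_{stainless steel} = P/A₁ = 114300/1675 = 68.25 MPa, tensile.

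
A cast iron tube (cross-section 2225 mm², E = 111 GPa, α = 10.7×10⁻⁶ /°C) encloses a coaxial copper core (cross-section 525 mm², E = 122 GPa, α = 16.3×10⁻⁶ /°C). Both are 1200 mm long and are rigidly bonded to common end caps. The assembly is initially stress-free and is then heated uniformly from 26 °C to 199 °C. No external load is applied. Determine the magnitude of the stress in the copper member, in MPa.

σ ≈ 93.9 MPa (compressive)

The copper has the larger α, so on heating it would change length more than the cast iron if both were free. The rigid plates force a common final length, so the copper is put into compression and the cast iron into tension, with equal and opposite forces P (no external load).
Setting the final lengths equal and cancelling L: (α₁ − α₂)ΔT = P/(A₁E₁) + P/(A₂E₂).
|α₁ − α₂|·ΔT = 5.6×10⁻⁶ × 173 = 0.0009688.
1/(A₁E₁) + 1/(A₂E₂) = 1/(2225×111×10³) + 1/(525×122×10³) = 1.966×10⁻⁸ N⁻¹.
So P = 0.0009688 / 1.966×10⁻⁸ = 49.27 kN.
σ_{copper} = P/A₂ = 49270/525 = 93.85 MPa, compressive.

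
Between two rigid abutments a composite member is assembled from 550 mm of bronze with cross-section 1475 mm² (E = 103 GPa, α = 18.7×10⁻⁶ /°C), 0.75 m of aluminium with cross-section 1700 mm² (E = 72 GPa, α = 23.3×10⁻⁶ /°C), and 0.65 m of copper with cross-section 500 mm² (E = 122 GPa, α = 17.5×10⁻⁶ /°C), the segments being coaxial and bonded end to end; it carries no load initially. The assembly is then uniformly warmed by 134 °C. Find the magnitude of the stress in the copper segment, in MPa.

σ ≈ 514 MPa (compressive)

If the supports were absent, the total length change would be Σ αᵢΔT Lᵢ = 18.7×10⁻⁶×134×550 + 23.3×10⁻⁶×134×750 + 17.5×10⁻⁶×134×650 = 5.244 mm.
Since the ends are fixed, an axial force P builds up, equal in every segment, with P · Σ Lᵢ/(AᵢEᵢ) = δ_free.
The series flexibility is Σ Lᵢ/(AᵢEᵢ) = 550/(1475×103×10³) + 750/(1700×72×10³) + 650/(500×122×10³) = 2.04×10⁻⁵ mm/N.
So P = 5.244 / 2.04×10⁻⁵ = 257 kN, compressive.
σ_{copper} = P / A = 257000 / 500 = 514 MPa.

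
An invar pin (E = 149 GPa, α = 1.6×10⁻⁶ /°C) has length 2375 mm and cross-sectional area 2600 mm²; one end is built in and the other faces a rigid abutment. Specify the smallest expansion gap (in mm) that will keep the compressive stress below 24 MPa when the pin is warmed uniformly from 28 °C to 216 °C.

g ≈ 0.332 mm

Free expansion if unrestrained: δ_free = αΔT L = 1.6×10⁻⁶ × 188 × 2375 = 0.7144 mm.
At the allowable stress the elastic shortening the wall may impose is σL/E = 24 × 2375 / (149×10³) = 0.3826 mm.
So the gap has to take up the difference, g_min = δ_free − σL/E = 0.7144 − 0.3826 = 0.3318 mm.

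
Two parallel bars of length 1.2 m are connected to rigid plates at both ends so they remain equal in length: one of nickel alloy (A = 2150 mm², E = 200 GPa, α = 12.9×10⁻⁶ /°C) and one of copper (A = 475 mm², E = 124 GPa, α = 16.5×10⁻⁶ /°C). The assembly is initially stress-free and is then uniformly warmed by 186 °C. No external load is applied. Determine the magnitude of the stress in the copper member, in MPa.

The copper has the larger α, so on heating it would change length more than the nickel alloy if both were free. The rigid plates force a common final length, so the copper is put into compression and the nickel alloy into tension, with equal and opposite forces P (no external load).
Setting the final lengths equal and cancelling L: (α₁ − α₂)ΔT = P/(A₁E₁) + P/(A₂E₂).
|α₁ − α₂|·ΔT = 3.6×10⁻⁶ × 186 = 0.0006696.
1/(A₁E₁) + 1/(A₂E₂) = 1/(2150×200×10³) + 1/(475×124×10³) = 1.93×10⁻⁸ N⁻¹.
P = 0.0006696 / 1.93×10⁻⁸ = 34690 N = 34.69 kN.
σ_{copper} = P/A₂ = 34690/475 = 73.03 MPa, compressive.

σ ≈ 73 MPa (compressive)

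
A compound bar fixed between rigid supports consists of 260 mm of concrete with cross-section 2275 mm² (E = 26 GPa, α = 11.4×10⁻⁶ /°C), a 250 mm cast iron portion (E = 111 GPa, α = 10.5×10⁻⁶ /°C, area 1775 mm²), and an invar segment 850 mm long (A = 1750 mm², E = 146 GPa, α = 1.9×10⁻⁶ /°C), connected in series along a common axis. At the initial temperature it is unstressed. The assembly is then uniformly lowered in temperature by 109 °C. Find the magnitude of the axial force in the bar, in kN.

Free thermal contraction of the whole bar: Σ αᵢΔT Lᵢ = 11.4×10⁻⁶×109×260 + 10.5×10⁻⁶×109×250 + 1.9×10⁻⁶×109×850 = 0.7852 mm.
The rigid supports impose zero overall length change; the single axial force P common to all segments must satisfy P Σ Lᵢ/(AᵢEᵢ) = δ_free.
The series flexibility is Σ Lᵢ/(AᵢEᵢ) = 260/(2275×26×10³) + 250/(1775×111×10³) + 850/(1750×146×10³) = 8.991×10⁻⁶ mm/N.
P = 0.7852 / 8.991×10⁻⁶ = 87330 N = 87.33 kN, tensile.

P ≈ 87.3 kN (tensile)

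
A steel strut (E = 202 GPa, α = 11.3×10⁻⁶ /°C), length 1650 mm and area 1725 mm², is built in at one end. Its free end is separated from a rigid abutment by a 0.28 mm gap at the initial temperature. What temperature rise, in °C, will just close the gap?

Contact occurs when the free expansion equals the gap: αΔT L = 0.28 mm.
So ΔT = g/(αL) = 0.28/(11.3×10⁻⁶ × 1650) = 15.02 °C.

ΔT ≈ 15 °C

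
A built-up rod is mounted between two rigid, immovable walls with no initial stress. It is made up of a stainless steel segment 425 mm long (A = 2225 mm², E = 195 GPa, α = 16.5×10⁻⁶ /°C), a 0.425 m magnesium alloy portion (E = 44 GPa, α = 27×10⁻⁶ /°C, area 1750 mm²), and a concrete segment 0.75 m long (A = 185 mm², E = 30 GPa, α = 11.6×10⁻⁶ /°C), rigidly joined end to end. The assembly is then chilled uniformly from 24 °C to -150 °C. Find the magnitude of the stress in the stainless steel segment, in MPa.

σ ≈ 15 MPa (tensile)

With the walls removed the bar would change length by δ_free = Σ αᵢΔT Lᵢ = 16.5×10⁻⁶×174×425 + 27×10⁻⁶×174×425 + 11.6×10⁻⁶×174×750 = 4.731 mm.
The walls prevent any net length change, so an axial force P (same in every segment) develops. Compatibility: P · Σ Lᵢ/(AᵢEᵢ) = δ_free.
Σ Lᵢ/(AᵢEᵢ) = 425/(2225×195×10³) + 425/(1750×44×10³) + 750/(185×30×10³) = 0.0001416 mm/N.
So P = 4.731 / 0.0001416 = 33.4 kN, tensile.
σ_{stainless steel} = P / A = 33400 / 2225 = 15.01 MPa.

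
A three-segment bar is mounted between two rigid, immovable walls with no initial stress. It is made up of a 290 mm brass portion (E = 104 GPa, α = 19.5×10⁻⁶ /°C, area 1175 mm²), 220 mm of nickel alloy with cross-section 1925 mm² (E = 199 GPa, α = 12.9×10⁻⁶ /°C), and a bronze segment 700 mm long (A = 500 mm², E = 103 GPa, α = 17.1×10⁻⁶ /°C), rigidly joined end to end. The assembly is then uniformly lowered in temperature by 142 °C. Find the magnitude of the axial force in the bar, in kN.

If the supports were absent, the total length change would be Σ αᵢΔT Lᵢ = 19.5×10⁻⁶×142×290 + 12.9×10⁻⁶×142×220 + 17.1×10⁻⁶×142×700 = 2.906 mm.
Since the ends are fixed, an axial force P builds up, equal in every segment, with P · Σ Lᵢ/(AᵢEᵢ) = δ_free.
Σ Lᵢ/(AᵢEᵢ) = 290/(1175×104×10³) + 220/(1925×199×10³) + 700/(500×103×10³) = 1.654×10⁻⁵ mm/N.
Hence P = δ_free / Σ(L/AE) = 2.906/1.654×10⁻⁵ = 175.7 kN (tensile).

P ≈ 176 kN (tensile)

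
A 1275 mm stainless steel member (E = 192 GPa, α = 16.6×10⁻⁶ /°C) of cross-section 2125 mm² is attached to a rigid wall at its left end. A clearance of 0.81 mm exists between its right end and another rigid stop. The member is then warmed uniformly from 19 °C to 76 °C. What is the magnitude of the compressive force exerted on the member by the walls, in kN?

Free thermal elongation = αΔT L = 16.6×10⁻⁶ × 57 × 1275 = 1.206 mm.
The gap closes (δ_free > 0.81 mm) and the wall then resists a further 1.206 − 0.81 = 0.3964 mm of expansion.
That suppressed elongation corresponds to σ = E·Δ/L = 192×10³ × 0.3964/1275 = 59.69 MPa.
Force on the wall = σA = 59.69 × 2125 mm² = 126.8 kN.

P ≈ 127 kN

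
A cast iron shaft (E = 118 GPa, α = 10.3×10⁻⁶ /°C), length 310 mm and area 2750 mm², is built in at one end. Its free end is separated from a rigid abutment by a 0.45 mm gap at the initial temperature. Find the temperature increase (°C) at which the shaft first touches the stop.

Contact occurs when the free expansion equals the gap: αΔT L = 0.45 mm.
ΔT = 0.45 / (10.3×10⁻⁶ × 310) = 140.9 °C.

ΔT ≈ 141 °C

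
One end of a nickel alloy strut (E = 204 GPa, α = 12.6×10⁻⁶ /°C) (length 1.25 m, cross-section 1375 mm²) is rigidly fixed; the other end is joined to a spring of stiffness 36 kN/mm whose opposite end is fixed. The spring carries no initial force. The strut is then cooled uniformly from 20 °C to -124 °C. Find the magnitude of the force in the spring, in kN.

P ≈ 70.4 kN

The unrestrained thermal change is αΔT L = 12.6×10⁻⁶ × 144 × 1250 = 2.268 mm.
With a force P in the spring, the elastic change of the strut is PL/(AE) and that of the spring is P/k; compatibility requires their sum to equal δ_free.
P [ L/(AE) + 1/k ] = δ_free → P [ 1250/(1375×204×10³) + 1/(36×10³) ] = 2.268.
P = 2.268 / 3.223×10⁻⁵ = 70360 N.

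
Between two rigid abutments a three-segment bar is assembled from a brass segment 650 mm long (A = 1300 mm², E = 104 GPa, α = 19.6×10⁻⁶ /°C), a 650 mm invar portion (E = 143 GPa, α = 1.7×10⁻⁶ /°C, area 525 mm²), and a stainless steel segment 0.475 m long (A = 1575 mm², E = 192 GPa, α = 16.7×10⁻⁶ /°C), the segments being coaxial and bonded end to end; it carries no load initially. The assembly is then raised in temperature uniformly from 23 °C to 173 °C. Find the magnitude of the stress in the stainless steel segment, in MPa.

Free thermal expansion of the whole bar: Σ αᵢΔT Lᵢ = 19.6×10⁻⁶×150×650 + 1.7×10⁻⁶×150×650 + 16.7×10⁻⁶×150×475 = 3.267 mm.
The walls prevent any net length change, so an axial force P (same in every segment) develops. Compatibility: P · Σ Lᵢ/(AᵢEᵢ) = δ_free.
Σ Lᵢ/(AᵢEᵢ) = 650/(1300×104×10³) + 650/(525×143×10³) + 475/(1575×192×10³) = 1.504×10⁻⁵ mm/N.
So P = 3.267 / 1.504×10⁻⁵ = 217.2 kN, compressive.
σ_{stainless steel} = P / A = 217200 / 1575 = 137.9 MPa.

σ ≈ 138 MPa (compressive)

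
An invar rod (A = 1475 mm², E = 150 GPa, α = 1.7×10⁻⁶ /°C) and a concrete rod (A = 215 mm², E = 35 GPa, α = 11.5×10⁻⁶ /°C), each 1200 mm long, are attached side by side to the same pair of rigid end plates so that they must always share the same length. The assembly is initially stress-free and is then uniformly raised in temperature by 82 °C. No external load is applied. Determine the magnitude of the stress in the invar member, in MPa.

σ ≈ 3.96 MPa (tensile)

Both members must finish at the same length. With the larger α, the concrete tends to over-expand; the plates restrain it, putting the concrete in compression and the invar in tension. With no external load the two internal forces are equal and opposite, magnitude P.
Equating the net (thermal + elastic) strains gives |α₁ − α₂|·ΔT = P·[1/(A₁E₁) + 1/(A₂E₂)].
|α₁ − α₂|·ΔT = 9.8×10⁻⁶ × 82 = 0.0008036.
1/(A₁E₁) + 1/(A₂E₂) = 1/(1475×150×10³) + 1/(215×35×10³) = 1.374×10⁻⁷ N⁻¹.
So P = 0.0008036 / 1.374×10⁻⁷ = 5.848 kN.
σ_{invar} = P/A₁ = 5848/1475 = 3.965 MPa, tensile.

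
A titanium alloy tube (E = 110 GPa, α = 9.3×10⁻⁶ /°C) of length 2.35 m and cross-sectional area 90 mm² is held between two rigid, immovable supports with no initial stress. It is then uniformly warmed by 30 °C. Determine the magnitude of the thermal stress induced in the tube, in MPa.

The supports are rigid, so the total axial strain is zero. The restrained thermal strain is ε = αΔT = 9.3×10⁻⁶ × 30 = 279×10⁻⁶.
The stress required to suppress this strain is σ = Eε = 110×10³ × 279×10⁻⁶ = 30.69 MPa, compressive since the tube is trying to expand.

σ ≈ 30.7 MPa (compressive)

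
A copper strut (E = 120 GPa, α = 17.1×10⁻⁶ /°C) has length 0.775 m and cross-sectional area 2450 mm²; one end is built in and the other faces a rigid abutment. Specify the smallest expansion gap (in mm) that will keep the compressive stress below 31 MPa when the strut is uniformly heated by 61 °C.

g ≈ 0.608 mm

Free expansion if unrestrained: δ_free = αΔT L = 17.1×10⁻⁶ × 61 × 775 = 0.8084 mm.
A stress of 31 MPa corresponds to the wall pushing the strut back by σL/E = 31×775/(120×10³) = 0.2002 mm.
So the gap has to take up the difference, g_min = δ_free − σL/E = 0.8084 − 0.2002 = 0.6082 mm.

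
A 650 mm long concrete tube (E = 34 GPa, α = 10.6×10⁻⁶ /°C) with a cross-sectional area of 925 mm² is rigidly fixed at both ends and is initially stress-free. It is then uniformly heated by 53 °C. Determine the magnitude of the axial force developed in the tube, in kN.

With zero net strain, σ = E·αΔT = 34 GPa × 10.6×10⁻⁶ × 53 = 19.1 MPa.
Axial force P = σA = 19.1 × 925 = 17670 N = 17.67 kN, compressive.

P ≈ 17.7 kN (compressive)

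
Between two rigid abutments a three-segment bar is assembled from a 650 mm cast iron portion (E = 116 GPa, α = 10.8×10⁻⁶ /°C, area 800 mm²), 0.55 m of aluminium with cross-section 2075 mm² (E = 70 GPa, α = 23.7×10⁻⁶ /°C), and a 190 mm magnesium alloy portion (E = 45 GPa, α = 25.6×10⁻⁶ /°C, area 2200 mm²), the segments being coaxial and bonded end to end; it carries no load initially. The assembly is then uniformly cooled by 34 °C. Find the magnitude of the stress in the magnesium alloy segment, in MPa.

σ ≈ 30.3 MPa (tensile)

Free thermal contraction of the whole bar: Σ αᵢΔT Lᵢ = 10.8×10⁻⁶×34×650 + 23.7×10⁻⁶×34×550 + 25.6×10⁻⁶×34×190 = 0.8472 mm.
Since the ends are fixed, an axial force P builds up, equal in every segment, with P · Σ Lᵢ/(AᵢEᵢ) = δ_free.
Σ Lᵢ/(AᵢEᵢ) = 650/(800×116×10³) + 550/(2075×70×10³) + 190/(2200×45×10³) = 1.271×10⁻⁵ mm/N.
So P = 0.8472 / 1.271×10⁻⁵ = 66.66 kN, tensile.
σ_{magnesium alloy} = P / A = 66660 / 2200 = 30.3 MPa.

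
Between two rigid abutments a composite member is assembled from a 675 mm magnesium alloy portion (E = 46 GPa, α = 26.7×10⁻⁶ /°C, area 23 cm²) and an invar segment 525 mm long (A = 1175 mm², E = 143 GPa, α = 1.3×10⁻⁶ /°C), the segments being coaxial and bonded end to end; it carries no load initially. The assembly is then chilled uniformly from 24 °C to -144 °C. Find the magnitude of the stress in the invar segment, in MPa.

Free thermal contraction of the whole bar: Σ αᵢΔT Lᵢ = 26.7×10⁻⁶×168×675 + 1.3×10⁻⁶×168×525 = 3.142 mm.
The walls prevent any net length change, so an axial force P (same in every segment) develops. Compatibility: P · Σ Lᵢ/(AᵢEᵢ) = δ_free.
The series flexibility is Σ Lᵢ/(AᵢEᵢ) = 675/(2300×46×10³) + 525/(1175×143×10³) = 9.504×10⁻⁶ mm/N.
Hence P = δ_free / Σ(L/AE) = 3.142/9.504×10⁻⁶ = 330.6 kN (tensile).
σ_{invar} = P / A = 330600 / 1175 = 281.4 MPa.

σ ≈ 281 MPa (tensile)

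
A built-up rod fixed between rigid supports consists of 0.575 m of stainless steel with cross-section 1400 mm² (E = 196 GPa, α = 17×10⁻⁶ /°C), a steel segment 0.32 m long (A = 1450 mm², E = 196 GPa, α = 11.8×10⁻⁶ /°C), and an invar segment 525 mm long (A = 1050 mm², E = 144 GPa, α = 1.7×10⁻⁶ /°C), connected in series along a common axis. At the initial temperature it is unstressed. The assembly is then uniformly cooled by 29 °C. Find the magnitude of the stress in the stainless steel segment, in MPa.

With the walls removed the bar would change length by δ_free = Σ αᵢΔT Lᵢ = 17×10⁻⁶×29×575 + 11.8×10⁻⁶×29×320 + 1.7×10⁻⁶×29×525 = 0.4189 mm.
Since the ends are fixed, an axial force P builds up, equal in every segment, with P · Σ Lᵢ/(AᵢEᵢ) = δ_free.
Σ Lᵢ/(AᵢEᵢ) = 575/(1400×196×10³) + 320/(1450×196×10³) + 525/(1050×144×10³) = 6.694×10⁻⁶ mm/N.
P = 0.4189 / 6.694×10⁻⁶ = 62580 N = 62.58 kN, tensile.
σ_{stainless steel} = P / A = 62580 / 1400 = 44.7 MPa.

σ ≈ 44.7 MPa (tensile)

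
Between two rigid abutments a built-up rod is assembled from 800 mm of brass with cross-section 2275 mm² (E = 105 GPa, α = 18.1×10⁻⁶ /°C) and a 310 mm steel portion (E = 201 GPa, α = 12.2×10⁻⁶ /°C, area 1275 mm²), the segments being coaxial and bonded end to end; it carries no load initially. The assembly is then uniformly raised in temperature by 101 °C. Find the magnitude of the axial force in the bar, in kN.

P ≈ 405 kN (compressive)

Free thermal expansion of the whole bar: Σ αᵢΔT Lᵢ = 18.1×10⁻⁶×101×800 + 12.2×10⁻⁶×101×310 = 1.844 mm.
The rigid supports impose zero overall length change; the single axial force P common to all segments must satisfy P Σ Lᵢ/(AᵢEᵢ) = δ_free.
The series flexibility is Σ Lᵢ/(AᵢEᵢ) = 800/(2275×105×10³) + 310/(1275×201×10³) = 4.559×10⁻⁶ mm/N.
Hence P = δ_free / Σ(L/AE) = 1.844/4.559×10⁻⁶ = 404.6 kN (compressive).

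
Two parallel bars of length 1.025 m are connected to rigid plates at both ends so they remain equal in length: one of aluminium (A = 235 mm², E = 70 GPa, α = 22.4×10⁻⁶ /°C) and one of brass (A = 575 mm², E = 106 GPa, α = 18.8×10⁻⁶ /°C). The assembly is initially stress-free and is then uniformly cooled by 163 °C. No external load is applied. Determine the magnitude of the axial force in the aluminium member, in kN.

P ≈ 7.6 kN (tensile in the aluminium)

Equilibrium of a rigid end plate with no external load gives equal and opposite internal forces ±P in the two members. Since α_{aluminium} > α_{brass}, cooling drives the aluminium into tension and the brass into compression.
Equating the net (thermal + elastic) strains gives |α₁ − α₂|·ΔT = P·[1/(A₁E₁) + 1/(A₂E₂)].
|α₁ − α₂|·ΔT = 3.6×10⁻⁶ × 163 = 0.0005868.
1/(A₁E₁) + 1/(A₂E₂) = 1/(235×70×10³) + 1/(575×106×10³) = 7.72×10⁻⁸ N⁻¹.
P = 0.0005868 / 7.72×10⁻⁸ = 7601 N = 7.601 kN.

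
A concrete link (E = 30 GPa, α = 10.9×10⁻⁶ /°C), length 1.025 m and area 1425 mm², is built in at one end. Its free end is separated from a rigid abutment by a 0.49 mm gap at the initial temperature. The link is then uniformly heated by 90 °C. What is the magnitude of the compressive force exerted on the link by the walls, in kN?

Free thermal elongation = αΔT L = 10.9×10⁻⁶ × 90 × 1025 = 1.006 mm.
After closing the 0.49 mm clearance, 1.006 − 0.49 = 0.5155 mm of expansion remains to be suppressed by the wall.
That suppressed elongation corresponds to σ = E·Δ/L = 30×10³ × 0.5155/1025 = 15.09 MPa.
P = σA = 15.09 × 1425 = 21.5 kN.

P ≈ 21.5 kN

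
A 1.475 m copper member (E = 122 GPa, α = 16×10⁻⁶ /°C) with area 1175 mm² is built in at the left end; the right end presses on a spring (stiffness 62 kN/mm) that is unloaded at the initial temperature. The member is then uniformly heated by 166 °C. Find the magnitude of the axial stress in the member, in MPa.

σ ≈ 126 MPa (compressive)

Free thermal expansion: δ_free = αΔT L = 16×10⁻⁶ × 166 × 1475 = 3.918 mm.
Let P be the compressive force at the spring. The member shortens elastically by PL/(AE) and the spring compresses by P/k; together these equal δ_free.
P [ L/(AE) + 1/k ] = δ_free → P [ 1475/(1175×122×10³) + 1/(62×10³) ] = 3.918.
P = 3.918 / 2.642×10⁻⁵ = 148300 N.
σ = P/A = 148300/1175 = 126.2 MPa.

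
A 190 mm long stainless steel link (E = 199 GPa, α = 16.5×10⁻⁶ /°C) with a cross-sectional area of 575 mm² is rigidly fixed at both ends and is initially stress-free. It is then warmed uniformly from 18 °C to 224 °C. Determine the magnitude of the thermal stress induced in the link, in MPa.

σ ≈ 676 MPa (compressive)

Because both ends are immovable the net strain is zero, and the suppressed thermal strain is αΔT = 16.5×10⁻⁶ × 206 = 3399×10⁻⁶.
The stress required to suppress this strain is σ = Eε = 199×10³ × 3399×10⁻⁶ = 676.4 MPa, compressive since the link is trying to expand.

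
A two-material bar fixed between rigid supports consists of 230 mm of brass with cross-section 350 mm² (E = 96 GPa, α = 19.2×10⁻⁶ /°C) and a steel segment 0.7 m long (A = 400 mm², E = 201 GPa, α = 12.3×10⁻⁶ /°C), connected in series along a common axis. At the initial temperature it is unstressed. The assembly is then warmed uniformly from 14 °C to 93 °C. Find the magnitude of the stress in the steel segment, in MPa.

If the supports were absent, the total length change would be Σ αᵢΔT Lᵢ = 19.2×10⁻⁶×79×230 + 12.3×10⁻⁶×79×700 = 1.029 mm.
Since the ends are fixed, an axial force P builds up, equal in every segment, with P · Σ Lᵢ/(AᵢEᵢ) = δ_free.
Σ Lᵢ/(AᵢEᵢ) = 230/(350×96×10³) + 700/(400×201×10³) = 1.555×10⁻⁵ mm/N.
P = 1.029 / 1.555×10⁻⁵ = 66170 N = 66.17 kN, compressive.
σ_{steel} = P / A = 66170 / 400 = 165.4 MPa.

σ ≈ 165 MPa (compressive)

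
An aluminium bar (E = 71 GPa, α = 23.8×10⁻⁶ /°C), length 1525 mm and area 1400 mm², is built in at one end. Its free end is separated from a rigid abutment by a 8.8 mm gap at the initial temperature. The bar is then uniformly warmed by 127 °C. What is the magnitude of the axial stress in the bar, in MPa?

If the wall were absent the bar would grow by αΔT L = 23.8×10⁻⁶ × 127 × 1525 = 4.609 mm.
This is smaller than the 8.8 mm clearance, so the bar expands freely without reaching the stop — the stress is zero.

σ ≈ 0 MPa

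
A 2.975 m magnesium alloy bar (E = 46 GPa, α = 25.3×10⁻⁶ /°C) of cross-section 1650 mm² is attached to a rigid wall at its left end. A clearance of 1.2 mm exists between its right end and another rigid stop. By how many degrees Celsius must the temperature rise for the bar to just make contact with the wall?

ΔT ≈ 15.9 °C

Contact occurs when the free expansion equals the gap: αΔT L = 1.2 mm.
ΔT = 1.2 / (25.3×10⁻⁶ × 2975) = 15.94 °C.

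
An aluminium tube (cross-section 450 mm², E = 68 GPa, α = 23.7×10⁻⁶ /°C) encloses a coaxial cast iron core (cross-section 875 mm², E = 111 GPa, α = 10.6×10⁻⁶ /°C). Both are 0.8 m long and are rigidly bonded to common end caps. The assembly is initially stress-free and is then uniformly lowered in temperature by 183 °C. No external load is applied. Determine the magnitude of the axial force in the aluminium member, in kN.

The aluminium has the larger α, so on cooling it would change length more than the cast iron if both were free. The rigid plates force a common final length, so the aluminium is put into tension and the cast iron into compression, with equal and opposite forces P (no external load).
Setting the final lengths equal and cancelling L: (α₁ − α₂)ΔT = P/(A₁E₁) + P/(A₂E₂).
|α₁ − α₂|·ΔT = 13.1×10⁻⁶ × 183 = 0.002397.
1/(A₁E₁) + 1/(A₂E₂) = 1/(450×68×10³) + 1/(875×111×10³) = 4.298×10⁻⁸ N⁻¹.
So P = 0.002397 / 4.298×10⁻⁸ = 55.78 kN.

P ≈ 55.8 kN (tensile in the aluminium)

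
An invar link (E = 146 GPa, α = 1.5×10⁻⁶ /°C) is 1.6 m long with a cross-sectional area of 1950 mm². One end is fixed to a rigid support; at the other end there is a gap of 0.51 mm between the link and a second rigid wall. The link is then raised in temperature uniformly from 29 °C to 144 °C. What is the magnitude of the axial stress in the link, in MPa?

σ ≈ 0 MPa

Free thermal elongation = αΔT L = 1.5×10⁻⁶ × 115 × 1600 = 0.276 mm.
This is smaller than the 0.51 mm clearance, so the link expands freely without reaching the stop — the stress is zero.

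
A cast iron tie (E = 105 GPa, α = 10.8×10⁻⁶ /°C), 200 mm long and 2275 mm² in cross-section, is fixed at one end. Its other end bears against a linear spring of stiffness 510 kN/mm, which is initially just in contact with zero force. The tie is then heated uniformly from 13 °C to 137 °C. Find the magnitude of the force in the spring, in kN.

The unrestrained thermal change is αΔT L = 10.8×10⁻⁶ × 124 × 200 = 0.2678 mm.
With a force P in the spring, the elastic change of the tie is PL/(AE) and that of the spring is P/k; compatibility requires their sum to equal δ_free.
So P = δ_free / [L/(AE) + 1/k] = 0.2678 / [ 200/(2275×105×10³) + 1/(510×10³) ].
P = 0.2678 / 2.798×10⁻⁶ = 95720 N.

P ≈ 95.7 kN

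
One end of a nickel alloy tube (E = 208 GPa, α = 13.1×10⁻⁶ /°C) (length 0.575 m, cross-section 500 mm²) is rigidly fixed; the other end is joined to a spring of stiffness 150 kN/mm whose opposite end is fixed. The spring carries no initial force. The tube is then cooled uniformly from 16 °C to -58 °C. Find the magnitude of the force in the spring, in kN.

P ≈ 45.7 kN

If the spring were absent the tube would shorten by αΔT L = 13.1×10⁻⁶ × 74 × 575 = 0.5574 mm.
With a force P in the spring, the elastic change of the tube is PL/(AE) and that of the spring is P/k; compatibility requires their sum to equal δ_free.
So P = δ_free / [L/(AE) + 1/k] = 0.5574 / [ 575/(500×208×10³) + 1/(150×10³) ].
P = 0.5574 / 1.22×10⁻⁵ = 45710 N.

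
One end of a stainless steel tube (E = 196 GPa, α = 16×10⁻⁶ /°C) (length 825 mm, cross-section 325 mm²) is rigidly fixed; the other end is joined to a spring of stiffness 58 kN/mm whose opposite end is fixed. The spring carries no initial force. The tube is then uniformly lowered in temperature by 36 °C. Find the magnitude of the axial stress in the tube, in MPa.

If the spring were absent the tube would shorten by αΔT L = 16×10⁻⁶ × 36 × 825 = 0.4752 mm.
With a force P in the spring, the elastic change of the tube is PL/(AE) and that of the spring is P/k; compatibility requires their sum to equal δ_free.
P [ L/(AE) + 1/k ] = δ_free → P [ 825/(325×196×10³) + 1/(58×10³) ] = 0.4752.
P = 0.4752 / 3.019×10⁻⁵ = 15740 N.
σ = P/A = 15740/325 = 48.43 MPa.

σ ≈ 48.4 MPa (tensile)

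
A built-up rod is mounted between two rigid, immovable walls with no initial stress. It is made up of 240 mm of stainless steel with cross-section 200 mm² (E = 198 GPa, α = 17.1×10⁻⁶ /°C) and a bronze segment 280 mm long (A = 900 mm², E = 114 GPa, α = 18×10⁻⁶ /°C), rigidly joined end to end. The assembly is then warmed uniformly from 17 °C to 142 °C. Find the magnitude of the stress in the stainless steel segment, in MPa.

With the walls removed the bar would change length by δ_free = Σ αᵢΔT Lᵢ = 17.1×10⁻⁶×125×240 + 18×10⁻⁶×125×280 = 1.143 mm.
The rigid supports impose zero overall length change; the single axial force P common to all segments must satisfy P Σ Lᵢ/(AᵢEᵢ) = δ_free.
The series flexibility is Σ Lᵢ/(AᵢEᵢ) = 240/(200×198×10³) + 280/(900×114×10³) = 8.79×10⁻⁶ mm/N.
So P = 1.143 / 8.79×10⁻⁶ = 130 kN, compressive.
σ_{stainless steel} = P / A = 130000 / 200 = 650.2 MPa.

σ ≈ 650 MPa (compressive)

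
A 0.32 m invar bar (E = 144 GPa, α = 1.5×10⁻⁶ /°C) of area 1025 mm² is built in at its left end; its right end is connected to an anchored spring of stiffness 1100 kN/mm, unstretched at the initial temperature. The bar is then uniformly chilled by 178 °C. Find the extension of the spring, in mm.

If the spring were absent the bar would shorten by αΔT L = 1.5×10⁻⁶ × 178 × 320 = 0.08544 mm.
Let P be the tensile force in the spring. The bar extends elastically by PL/(AE) and the spring stretches by P/k; together these equal δ_free.
P [ L/(AE) + 1/k ] = δ_free → P [ 320/(1025×144×10³) + 1/(1100×10³) ] = 0.08544.
P = 0.08544 / 3.077×10⁻⁶ = 27770 N.
Spring extension = P/k = 27770/(1100×10³) = 0.02524 mm.

δ ≈ 0.0252 mm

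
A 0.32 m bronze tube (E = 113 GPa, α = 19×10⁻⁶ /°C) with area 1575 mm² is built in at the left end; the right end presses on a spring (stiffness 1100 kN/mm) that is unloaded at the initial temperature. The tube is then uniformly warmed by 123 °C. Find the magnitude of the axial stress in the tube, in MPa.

σ ≈ 175 MPa (compressive)

The unrestrained thermal change is αΔT L = 19×10⁻⁶ × 123 × 320 = 0.7478 mm.
Let P be the compressive force at the spring. The tube shortens elastically by PL/(AE) and the spring compresses by P/k; together these equal δ_free.
P [ L/(AE) + 1/k ] = δ_free → P [ 320/(1575×113×10³) + 1/(1100×10³) ] = 0.7478.
P = 0.7478 / 2.707×10⁻⁶ = 276300 N.
σ = P/A = 276300/1575 = 175.4 MPa.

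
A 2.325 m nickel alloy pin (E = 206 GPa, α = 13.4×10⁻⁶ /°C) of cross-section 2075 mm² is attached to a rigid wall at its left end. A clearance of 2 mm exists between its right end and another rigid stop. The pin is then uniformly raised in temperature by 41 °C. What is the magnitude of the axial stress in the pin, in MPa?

σ ≈ 0 MPa

Unrestrained expansion: δ_free = αΔT L = 13.4×10⁻⁶ × 41 × 2325 = 1.277 mm.
Since δ_free = 1.28 mm is less than the 2 mm gap, the pin never touches the wall. No axial force develops.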